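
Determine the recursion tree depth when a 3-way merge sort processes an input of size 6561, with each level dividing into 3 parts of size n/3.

For divide and conquer with division factor 3:

Problem sizes at each level:
Level 0: 6561
Level 1: 2187
Level 2: 729
Level 3: 243
Level 4: 81
Level 5: 27
Level 6: 9
Level 7: 3
Level 8: 1

The root is level 0 and the size-1 base case is level 8 (the tree spans levels 0 through 8, i.e. 9 levels counting the root), so the depth is the number of divisions: log_3(6561) = 8

The recursion tree depth is log_3(6561) = 8. At each level, the problem size is divided by 3, so it takes 8 divisions to reduce to a base case of size 1. The algorithm makes 3 recursive calls at each level.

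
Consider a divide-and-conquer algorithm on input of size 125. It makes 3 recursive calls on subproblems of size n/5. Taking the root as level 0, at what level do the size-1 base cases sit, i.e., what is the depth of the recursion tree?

For divide and conquer with division factor 5:

Problem sizes at each level:
Level 0: 125
Level 1: 25
Level 2: 5
Level 3: 1

The root is level 0 and the size-1 base case is level 3 (the tree spans levels 0 through 3, i.e. 4 levels counting the root), so the depth is the number of divisions: log_5(125) = 3

The recursion tree depth is log_5(125) = 3. At each level, the problem size is divided by 5, so it takes 3 divisions to reduce to a base case of size 1. The algorithm makes 3 recursive calls at each level.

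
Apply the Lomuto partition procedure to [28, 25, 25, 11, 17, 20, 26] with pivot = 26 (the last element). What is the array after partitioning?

Lomuto partition with pivot = 26:

Initial array: [28, 25, 25, 11, 17, 20, 26]

arr[0]=28 > 26: no swap
arr[1]=25 <= 26: swap with position 0, array becomes [25, 28, 25, 11, 17, 20, 26]
arr[2]=25 <= 26: swap with position 1, array becomes [25, 25, 28, 11, 17, 20, 26]
arr[3]=11 <= 26: swap with position 2, array becomes [25, 25, 11, 28, 17, 20, 26]
arr[4]=17 <= 26: swap with position 3, array becomes [25, 25, 11, 17, 28, 20, 26]
arr[5]=20 <= 26: swap with position 4, array becomes [25, 25, 11, 17, 20, 28, 26]

Place pivot at position 5: [25, 25, 11, 17, 20, 26, 28]
Pivot position: 5

After partitioning with pivot 26, the array becomes [25, 25, 11, 17, 20, 26, 28]. The pivot is placed at index 5. All elements to the left of the pivot are <= 26, and all elements to the right are > 26.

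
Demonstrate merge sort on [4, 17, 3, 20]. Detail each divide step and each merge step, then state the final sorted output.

Merge sort trace:

Split: [4, 17, 3, 20] -> [4, 17] and [3, 20]
  Split: [4, 17] -> [4] and [17]
  Merge: [4] + [17] -> [4, 17]
  Split: [3, 20] -> [3] and [20]
  Merge: [3] + [20] -> [3, 20]
Merge: [4, 17] + [3, 20] -> [3, 4, 17, 20]

Final sorted array: [3, 4, 17, 20]

The merge sort proceeds by recursively splitting the array and merging sorted halves.
After all merges, the sorted array is [3, 4, 17, 20].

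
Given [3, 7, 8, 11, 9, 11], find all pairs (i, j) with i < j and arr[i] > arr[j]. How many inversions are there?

Finding inversions in [3, 7, 8, 11, 9, 11]:

(3, 4): arr[3]=11 > arr[4]=9

Total inversions: 1

The array has 1 inversion(s): (3,4). Each pair (i,j) satisfies i < j and arr[i] > arr[j].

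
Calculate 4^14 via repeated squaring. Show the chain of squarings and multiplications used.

Computing 4^14 by squaring (build up from 4^1; each line after the first costs one multiplication):

4^1 = 4
4^2 = (4^1)^2 = 4^2 = 16
4^3 = 4 * 4^2 = 4 * 16 = 64
4^6 = (4^3)^2 = 64^2 = 4096
4^7 = 4 * 4^6 = 4 * 4096 = 16384
4^14 = (4^7)^2 = 16384^2 = 268435456

Result: 268435456
Multiplications needed: 5 (5 lines after 4^1)

4^14 = 268435456. Using exponentiation by squaring, this requires 5 multiplications. The key idea: if the exponent is even, square the half-power; if odd, multiply by the base once.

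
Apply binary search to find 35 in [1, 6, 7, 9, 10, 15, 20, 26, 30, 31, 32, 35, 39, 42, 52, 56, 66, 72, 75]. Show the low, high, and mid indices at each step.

Binary search for 35 in [1, 6, 7, 9, 10, 15, 20, 26, 30, 31, 32, 35, 39, 42, 52, 56, 66, 72, 75]:

lo=0, hi=18, mid=9, arr[mid]=31 -> 31 < 35, search right half
lo=10, hi=18, mid=14, arr[mid]=52 -> 52 > 35, search left half
lo=10, hi=13, mid=11, arr[mid]=35 -> Found target at index 11!

Binary search finds 35 at index 11 after 3 comparisons. The search repeatedly halves the search space by comparing with the middle element.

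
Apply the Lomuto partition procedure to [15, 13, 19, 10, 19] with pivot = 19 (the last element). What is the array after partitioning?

Lomuto partition with pivot = 19:

Initial array: [15, 13, 19, 10, 19]

arr[0]=15 <= 19: swap with position 0, array becomes [15, 13, 19, 10, 19]
arr[1]=13 <= 19: swap with position 1, array becomes [15, 13, 19, 10, 19]
arr[2]=19 <= 19: swap with position 2, array becomes [15, 13, 19, 10, 19]
arr[3]=10 <= 19: swap with position 3, array becomes [15, 13, 19, 10, 19]

Place pivot at position 4: [15, 13, 19, 10, 19]
Pivot position: 4

After partitioning with pivot 19, the array becomes [15, 13, 19, 10, 19]. The pivot is placed at index 4. All elements to the left of the pivot are <= 19, and all elements to the right are > 19.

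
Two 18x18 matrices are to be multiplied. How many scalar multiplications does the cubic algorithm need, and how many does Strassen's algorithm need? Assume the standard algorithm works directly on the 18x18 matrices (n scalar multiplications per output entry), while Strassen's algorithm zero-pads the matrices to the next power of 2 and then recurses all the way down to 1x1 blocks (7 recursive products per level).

Matrix multiplication for 18x18 matrices:

Strassen's algorithm requires power-of-2 dimensions. Pad 18x18 to 32x32 (next power of 2).

Standard algorithm: 18^3 = 5832 multiplications
Strassen's algorithm: 7^(log2(32)) = 7^5 = 16807 multiplications
Difference: 5832 - 16807 = -10975 (Strassen uses MORE here due to padding overhead — for small or just-over-power-of-2 n, padding can outweigh the per-level savings)

Standard: 5832 multiplications (18^3). Strassen: 16807 multiplications (7^5, after padding to 32x32). Strassen reduces 8 recursive multiplications to 7 at each level.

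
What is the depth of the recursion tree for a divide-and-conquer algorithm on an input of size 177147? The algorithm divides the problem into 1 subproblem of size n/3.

For divide and conquer with division factor 3:

Problem sizes at each level:
Level 0: 177147
Level 1: 59049
Level 2: 19683
Level 3: 6561
Level 4: 2187
Level 5: 729
Level 6: 243
Level 7: 81
Level 8: 27
Level 9: 9
Level 10: 3
Level 11: 1

The root is level 0 and the size-1 base case is level 11 (the tree spans levels 0 through 11, i.e. 12 levels counting the root), so the depth is the number of divisions: log_3(177147) = 11

The recursion tree depth is log_3(177147) = 11. At each level, the problem size is divided by 3, so it takes 11 divisions to reduce to a base case of size 1. The algorithm makes 1 recursive call at each level.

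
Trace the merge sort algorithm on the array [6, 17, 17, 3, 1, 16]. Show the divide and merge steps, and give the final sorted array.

Merge sort trace:

Split: [6, 17, 17, 3, 1, 16] -> [6, 17, 17] and [3, 1, 16]
  Split: [6, 17, 17] -> [6] and [17, 17]
    Split: [17, 17] -> [17] and [17]
    Merge: [17] + [17] -> [17, 17]
  Merge: [6] + [17, 17] -> [6, 17, 17]
  Split: [3, 1, 16] -> [3] and [1, 16]
    Split: [1, 16] -> [1] and [16]
    Merge: [1] + [16] -> [1, 16]
  Merge: [3] + [1, 16] -> [1, 3, 16]
Merge: [6, 17, 17] + [1, 3, 16] -> [1, 3, 6, 16, 17, 17]

Final sorted array: [1, 3, 6, 16, 17, 17]

The merge sort proceeds by recursively splitting the array and merging sorted halves.
After all merges, the sorted array is [1, 3, 6, 16, 17, 17].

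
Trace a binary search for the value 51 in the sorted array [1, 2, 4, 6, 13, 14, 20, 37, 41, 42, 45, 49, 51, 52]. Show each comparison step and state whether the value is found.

Binary search for 51 in [1, 2, 4, 6, 13, 14, 20, 37, 41, 42, 45, 49, 51, 52]:

lo=0, hi=13, mid=6, arr[mid]=20 -> 20 < 51, search right half
lo=7, hi=13, mid=10, arr[mid]=45 -> 45 < 51, search right half
lo=11, hi=13, mid=12, arr[mid]=51 -> Found target at index 12!

Binary search finds 51 at index 12 after 3 comparisons. The search repeatedly halves the search space by comparing with the middle element.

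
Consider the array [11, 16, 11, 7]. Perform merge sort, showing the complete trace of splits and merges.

Merge sort trace:

Split: [11, 16, 11, 7] -> [11, 16] and [11, 7]
  Split: [11, 16] -> [11] and [16]
  Merge: [11] + [16] -> [11, 16]
  Split: [11, 7] -> [11] and [7]
  Merge: [11] + [7] -> [7, 11]
Merge: [11, 16] + [7, 11] -> [7, 11, 11, 16]

Final sorted array: [7, 11, 11, 16]

The merge sort proceeds by recursively splitting the array and merging sorted halves.
After all merges, the sorted array is [7, 11, 11, 16].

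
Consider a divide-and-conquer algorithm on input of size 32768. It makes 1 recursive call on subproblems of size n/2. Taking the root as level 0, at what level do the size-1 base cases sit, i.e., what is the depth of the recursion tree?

For divide and conquer with division factor 2:

Problem sizes at each level:
Level 0: 32768
Level 1: 16384
Level 2: 8192
Level 3: 4096
Level 4: 2048
Level 5: 1024
Level 6: 512
Level 7: 256
Level 8: 128
Level 9: 64
Level 10: 32
Level 11: 16
Level 12: 8
Level 13: 4
Level 14: 2
Level 15: 1

The root is level 0 and the size-1 base case is level 15 (the tree spans levels 0 through 15, i.e. 16 levels counting the root), so the depth is the number of divisions: log_2(32768) = 15

The recursion tree depth is log_2(32768) = 15. At each level, the problem size is divided by 2, so it takes 15 divisions to reduce to a base case of size 1. The algorithm makes 1 recursive call at each level.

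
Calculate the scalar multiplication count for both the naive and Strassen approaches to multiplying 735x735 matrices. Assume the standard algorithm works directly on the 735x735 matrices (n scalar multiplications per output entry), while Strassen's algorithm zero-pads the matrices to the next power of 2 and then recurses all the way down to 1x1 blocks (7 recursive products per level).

Matrix multiplication for 735x735 matrices:

Strassen's algorithm requires power-of-2 dimensions. Pad 735x735 to 1024x1024 (next power of 2).

Standard algorithm: 735^3 = 397065375 multiplications
Strassen's algorithm: 7^(log2(1024)) = 7^10 = 282475249 multiplications
Savings: 397065375 - 282475249 = 114590126 multiplications

Standard: 397065375 multiplications (735^3). Strassen: 282475249 multiplications (7^10, after padding to 1024x1024). Strassen reduces 8 recursive multiplications to 7 at each level.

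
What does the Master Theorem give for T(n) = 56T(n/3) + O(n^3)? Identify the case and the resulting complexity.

Master Theorem for T(n) = 56T(n/3) + O(n^3):

a = 56, b = 3, c = 3
log_b(a) = log_3(56) = 3.6640

Case 1: c = 3 < log_3(56) = 3.6640
T(n) = O(n^(log_3 56))

For T(n) = 56T(n/3) + O(n^3): log_3(56) = 3.6640. This is Case 1 of the Master Theorem (c < log_b(a), work dominated by leaves), giving O(n^(log_3 56)).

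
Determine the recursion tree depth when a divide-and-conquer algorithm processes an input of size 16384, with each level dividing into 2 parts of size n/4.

For divide and conquer with division factor 4:

Problem sizes at each level:
Level 0: 16384
Level 1: 4096
Level 2: 1024
Level 3: 256
Level 4: 64
Level 5: 16
Level 6: 4
Level 7: 1

The root is level 0 and the size-1 base case is level 7 (the tree spans levels 0 through 7, i.e. 8 levels counting the root), so the depth is the number of divisions: log_4(16384) = 7

The recursion tree depth is log_4(16384) = 7. At each level, the problem size is divided by 4, so it takes 7 divisions to reduce to a base case of size 1. The algorithm makes 2 recursive calls at each level.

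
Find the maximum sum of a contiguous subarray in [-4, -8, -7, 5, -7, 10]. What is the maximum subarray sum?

Using Kadane's algorithm on [-4, -8, -7, 5, -7, 10]:

Scanning through the array:
Position 1 (value -8): max_ending_here = -8, max_so_far = -4
Position 2 (value -7): max_ending_here = -7, max_so_far = -4
Position 3 (value 5): max_ending_here = 5, max_so_far = 5
Position 4 (value -7): max_ending_here = -2, max_so_far = 5
Position 5 (value 10): max_ending_here = 10, max_so_far = 10

Maximum subarray: [10]
Maximum sum: 10

The maximum subarray is [10] with sum 10. This subarray runs from index 5 to index 5.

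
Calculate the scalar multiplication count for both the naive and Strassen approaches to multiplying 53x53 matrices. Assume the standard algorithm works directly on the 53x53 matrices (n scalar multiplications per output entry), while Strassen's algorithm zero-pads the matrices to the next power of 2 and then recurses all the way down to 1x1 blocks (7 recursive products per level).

Matrix multiplication for 53x53 matrices:

Strassen's algorithm requires power-of-2 dimensions. Pad 53x53 to 64x64 (next power of 2).

Standard algorithm: 53^3 = 148877 multiplications
Strassen's algorithm: 7^(log2(64)) = 7^6 = 117649 multiplications
Savings: 148877 - 117649 = 31228 multiplications

Standard: 148877 multiplications (53^3). Strassen: 117649 multiplications (7^6, after padding to 64x64). Strassen reduces 8 recursive multiplications to 7 at each level.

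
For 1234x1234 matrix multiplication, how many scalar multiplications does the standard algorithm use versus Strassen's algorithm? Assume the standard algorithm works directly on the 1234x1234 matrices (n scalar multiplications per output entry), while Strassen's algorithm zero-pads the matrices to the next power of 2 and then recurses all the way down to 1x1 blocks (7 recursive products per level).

Matrix multiplication for 1234x1234 matrices:

Strassen's algorithm requires power-of-2 dimensions. Pad 1234x1234 to 2048x2048 (next power of 2).

Standard algorithm: 1234^3 = 1879080904 multiplications
Strassen's algorithm: 7^(log2(2048)) = 7^11 = 1977326743 multiplications
Difference: 1879080904 - 1977326743 = -98245839 (Strassen uses MORE here due to padding overhead — for small or just-over-power-of-2 n, padding can outweigh the per-level savings)

Standard: 1879080904 multiplications (1234^3). Strassen: 1977326743 multiplications (7^11, after padding to 2048x2048). Strassen reduces 8 recursive multiplications to 7 at each level.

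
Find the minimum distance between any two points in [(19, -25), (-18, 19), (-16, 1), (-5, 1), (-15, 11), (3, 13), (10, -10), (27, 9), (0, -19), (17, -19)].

Computing all pairwise distances among 10 points:

d((19, -25), (-18, 19)) = 57.4891
d((19, -25), (-16, 1)) = 43.6005
d((19, -25), (-5, 1)) = 35.3836
d((19, -25), (-15, 11)) = 49.5177
d((19, -25), (3, 13)) = 41.2311
d((19, -25), (10, -10)) = 17.4929
d((19, -25), (27, 9)) = 34.9285
d((19, -25), (0, -19)) = 19.9249
d((19, -25), (17, -19)) = 6.3246 <-- minimum
d((-18, 19), (-16, 1)) = 18.1108
d((-18, 19), (-5, 1)) = 22.2036
d((-18, 19), (-15, 11)) = 8.544
d((-18, 19), (3, 13)) = 21.8403
d((-18, 19), (10, -10)) = 40.3113
d((-18, 19), (27, 9)) = 46.0977
d((-18, 19), (0, -19)) = 42.0476
d((-18, 19), (17, -19)) = 51.6624
d((-16, 1), (-5, 1)) = 11.0
d((-16, 1), (-15, 11)) = 10.0499
d((-16, 1), (3, 13)) = 22.4722
d((-16, 1), (10, -10)) = 28.2312
d((-16, 1), (27, 9)) = 43.7379
d((-16, 1), (0, -19)) = 25.6125
d((-16, 1), (17, -19)) = 38.5876
d((-5, 1), (-15, 11)) = 14.1421
d((-5, 1), (3, 13)) = 14.4222
d((-5, 1), (10, -10)) = 18.6011
d((-5, 1), (27, 9)) = 32.9848
d((-5, 1), (0, -19)) = 20.6155
d((-5, 1), (17, -19)) = 29.7321
d((-15, 11), (3, 13)) = 18.1108
d((-15, 11), (10, -10)) = 32.6497
d((-15, 11), (27, 9)) = 42.0476
d((-15, 11), (0, -19)) = 33.541
d((-15, 11), (17, -19)) = 43.8634
d((3, 13), (10, -10)) = 24.0416
d((3, 13), (27, 9)) = 24.3311
d((3, 13), (0, -19)) = 32.1403
d((3, 13), (17, -19)) = 34.9285
d((10, -10), (27, 9)) = 25.4951
d((10, -10), (0, -19)) = 13.4536
d((10, -10), (17, -19)) = 11.4018
d((27, 9), (0, -19)) = 38.8973
d((27, 9), (17, -19)) = 29.7321
d((0, -19), (17, -19)) = 17.0

Closest pair: (19, -25) and (17, -19) with distance 6.3246

The closest pair is (19, -25) and (17, -19) with Euclidean distance 6.3246. For 10 points, brute-force pairwise comparison is shown above. For large n, the divide-and-conquer algorithm (sort by x, recurse on halves, check the dividing strip) achieves O(n log n).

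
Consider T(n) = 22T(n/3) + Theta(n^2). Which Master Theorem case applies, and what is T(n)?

Master Theorem for T(n) = 22T(n/3) + O(n^2):

a = 22, b = 3, c = 2
log_b(a) = log_3(22) = 2.8136

Case 1: c = 2 < log_3(22) = 2.8136
T(n) = O(n^(log_3 22))

For T(n) = 22T(n/3) + O(n^2): log_3(22) = 2.8136. This is Case 1 of the Master Theorem (c < log_b(a), work dominated by leaves), giving O(n^(log_3 22)).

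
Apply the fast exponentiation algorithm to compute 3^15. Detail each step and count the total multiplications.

Computing 3^15 by squaring (build up from 3^1; each line after the first costs one multiplication):

3^1 = 3
3^2 = (3^1)^2 = 3^2 = 9
3^3 = 3 * 3^2 = 3 * 9 = 27
3^6 = (3^3)^2 = 27^2 = 729
3^7 = 3 * 3^6 = 3 * 729 = 2187
3^14 = (3^7)^2 = 2187^2 = 4782969
3^15 = 3 * 3^14 = 3 * 4782969 = 14348907

Result: 14348907
Multiplications needed: 6 (6 lines after 3^1)

3^15 = 14348907. Using exponentiation by squaring, this requires 6 multiplications. The key idea: if the exponent is even, square the half-power; if odd, multiply by the base once.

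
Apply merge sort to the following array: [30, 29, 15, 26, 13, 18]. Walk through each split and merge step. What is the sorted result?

Merge sort trace:

Split: [30, 29, 15, 26, 13, 18] -> [30, 29, 15] and [26, 13, 18]
  Split: [30, 29, 15] -> [30] and [29, 15]
    Split: [29, 15] -> [29] and [15]
    Merge: [29] + [15] -> [15, 29]
  Merge: [30] + [15, 29] -> [15, 29, 30]
  Split: [26, 13, 18] -> [26] and [13, 18]
    Split: [13, 18] -> [13] and [18]
    Merge: [13] + [18] -> [13, 18]
  Merge: [26] + [13, 18] -> [13, 18, 26]
Merge: [15, 29, 30] + [13, 18, 26] -> [13, 15, 18, 26, 29, 30]

Final sorted array: [13, 15, 18, 26, 29, 30]

The merge sort proceeds by recursively splitting the array and merging sorted halves.
After all merges, the sorted array is [13, 15, 18, 26, 29, 30].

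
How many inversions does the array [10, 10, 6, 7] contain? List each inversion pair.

Finding inversions in [10, 10, 6, 7]:

(0, 2): arr[0]=10 > arr[2]=6
(0, 3): arr[0]=10 > arr[3]=7
(1, 2): arr[1]=10 > arr[2]=6
(1, 3): arr[1]=10 > arr[3]=7

Total inversions: 4

The array has 4 inversion(s): (0,2), (0,3), (1,2), (1,3). Each pair (i,j) satisfies i < j and arr[i] > arr[j].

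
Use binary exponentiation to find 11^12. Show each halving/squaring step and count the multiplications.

Computing 11^12 by squaring (build up from 11^1; each line after the first costs one multiplication):

11^1 = 11
11^2 = (11^1)^2 = 11^2 = 121
11^3 = 11 * 11^2 = 11 * 121 = 1331
11^6 = (11^3)^2 = 1331^2 = 1771561
11^12 = (11^6)^2 = 1771561^2 = 3138428376721

Result: 3138428376721
Multiplications needed: 4 (4 lines after 11^1)

11^12 = 3138428376721. Using exponentiation by squaring, this requires 4 multiplications. The key idea: if the exponent is even, square the half-power; if odd, multiply by the base once.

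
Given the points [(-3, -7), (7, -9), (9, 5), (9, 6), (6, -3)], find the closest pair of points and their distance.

Computing all pairwise distances among 5 points:

d((-3, -7), (7, -9)) = 10.198
d((-3, -7), (9, 5)) = 16.9706
d((-3, -7), (9, 6)) = 17.6918
d((-3, -7), (6, -3)) = 9.8489
d((7, -9), (9, 5)) = 14.1421
d((7, -9), (9, 6)) = 15.1327
d((7, -9), (6, -3)) = 6.0828
d((9, 5), (9, 6)) = 1.0 <-- minimum
d((9, 5), (6, -3)) = 8.544
d((9, 6), (6, -3)) = 9.4868

Closest pair: (9, 5) and (9, 6) with distance 1.0

The closest pair is (9, 5) and (9, 6) with Euclidean distance 1.0. For 5 points, brute-force pairwise comparison is shown above. For large n, the divide-and-conquer algorithm (sort by x, recurse on halves, check the dividing strip) achieves O(n log n).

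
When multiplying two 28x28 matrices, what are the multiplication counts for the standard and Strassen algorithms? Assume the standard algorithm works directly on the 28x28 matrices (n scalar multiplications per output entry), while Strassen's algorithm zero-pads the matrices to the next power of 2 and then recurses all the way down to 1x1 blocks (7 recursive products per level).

Matrix multiplication for 28x28 matrices:

Strassen's algorithm requires power-of-2 dimensions. Pad 28x28 to 32x32 (next power of 2).

Standard algorithm: 28^3 = 21952 multiplications
Strassen's algorithm: 7^(log2(32)) = 7^5 = 16807 multiplications
Savings: 21952 - 16807 = 5145 multiplications

Standard: 21952 multiplications (28^3). Strassen: 16807 multiplications (7^5, after padding to 32x32). Strassen reduces 8 recursive multiplications to 7 at each level.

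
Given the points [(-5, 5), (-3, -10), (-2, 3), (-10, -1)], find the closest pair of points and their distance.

Computing all pairwise distances among 4 points:

d((-5, 5), (-3, -10)) = 15.1327
d((-5, 5), (-2, 3)) = 3.6056 <-- minimum
d((-5, 5), (-10, -1)) = 7.8102
d((-3, -10), (-2, 3)) = 13.0384
d((-3, -10), (-10, -1)) = 11.4018
d((-2, 3), (-10, -1)) = 8.9443

Closest pair: (-5, 5) and (-2, 3) with distance 3.6056

The closest pair is (-5, 5) and (-2, 3) with Euclidean distance 3.6056. For 4 points, brute-force pairwise comparison is shown above. For large n, the divide-and-conquer algorithm (sort by x, recurse on halves, check the dividing strip) achieves O(n log n).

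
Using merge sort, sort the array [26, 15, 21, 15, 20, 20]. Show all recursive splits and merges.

Merge sort trace:

Split: [26, 15, 21, 15, 20, 20] -> [26, 15, 21] and [15, 20, 20]
  Split: [26, 15, 21] -> [26] and [15, 21]
    Split: [15, 21] -> [15] and [21]
    Merge: [15] + [21] -> [15, 21]
  Merge: [26] + [15, 21] -> [15, 21, 26]
  Split: [15, 20, 20] -> [15] and [20, 20]
    Split: [20, 20] -> [20] and [20]
    Merge: [20] + [20] -> [20, 20]
  Merge: [15] + [20, 20] -> [15, 20, 20]
Merge: [15, 21, 26] + [15, 20, 20] -> [15, 15, 20, 20, 21, 26]

Final sorted array: [15, 15, 20, 20, 21, 26]

The merge sort proceeds by recursively splitting the array and merging sorted halves.
After all merges, the sorted array is [15, 15, 20, 20, 21, 26].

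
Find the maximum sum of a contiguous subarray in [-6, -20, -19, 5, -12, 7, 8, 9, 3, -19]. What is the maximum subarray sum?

Using Kadane's algorithm on [-6, -20, -19, 5, -12, 7, 8, 9, 3, -19]:

Scanning through the array:
Position 1 (value -20): max_ending_here = -20, max_so_far = -6
Position 2 (value -19): max_ending_here = -19, max_so_far = -6
Position 3 (value 5): max_ending_here = 5, max_so_far = 5
Position 4 (value -12): max_ending_here = -7, max_so_far = 5
Position 5 (value 7): max_ending_here = 7, max_so_far = 7
Position 6 (value 8): max_ending_here = 15, max_so_far = 15
Position 7 (value 9): max_ending_here = 24, max_so_far = 24
Position 8 (value 3): max_ending_here = 27, max_so_far = 27
Position 9 (value -19): max_ending_here = 8, max_so_far = 27

Maximum subarray: [7, 8, 9, 3]
Maximum sum: 27

The maximum subarray is [7, 8, 9, 3] with sum 27. This subarray runs from index 5 to index 8.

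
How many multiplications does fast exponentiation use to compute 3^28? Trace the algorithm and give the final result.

Computing 3^28 by squaring (build up from 3^1; each line after the first costs one multiplication):

3^1 = 3
3^2 = (3^1)^2 = 3^2 = 9
3^3 = 3 * 3^2 = 3 * 9 = 27
3^6 = (3^3)^2 = 27^2 = 729
3^7 = 3 * 3^6 = 3 * 729 = 2187
3^14 = (3^7)^2 = 2187^2 = 4782969
3^28 = (3^14)^2 = 4782969^2 = 22876792454961

Result: 22876792454961
Multiplications needed: 6 (6 lines after 3^1)

3^28 = 22876792454961. Using exponentiation by squaring, this requires 6 multiplications. The key idea: if the exponent is even, square the half-power; if odd, multiply by the base once.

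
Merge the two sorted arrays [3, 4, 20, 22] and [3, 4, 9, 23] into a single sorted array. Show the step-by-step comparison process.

Merging process:

Compare 3 vs 3: take 3 from left. Merged: [3]
Compare 4 vs 3: take 3 from right. Merged: [3, 3]
Compare 4 vs 4: take 4 from left. Merged: [3, 3, 4]
Compare 20 vs 4: take 4 from right. Merged: [3, 3, 4, 4]
Compare 20 vs 9: take 9 from right. Merged: [3, 3, 4, 4, 9]
Compare 20 vs 23: take 20 from left. Merged: [3, 3, 4, 4, 9, 20]
Compare 22 vs 23: take 22 from left. Merged: [3, 3, 4, 4, 9, 20, 22]
Append remaining from right: [23]. Merged: [3, 3, 4, 4, 9, 20, 22, 23]

Final merged array: [3, 3, 4, 4, 9, 20, 22, 23]
Total comparisons: 7

The merged array is [3, 3, 4, 4, 9, 20, 22, 23], requiring 7 comparisons. The merge step runs in O(n) time where n is the total number of elements.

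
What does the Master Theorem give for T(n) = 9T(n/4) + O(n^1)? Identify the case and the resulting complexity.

Master Theorem for T(n) = 9T(n/4) + O(n^1):

a = 9, b = 4, c = 1
log_b(a) = log_4(9) = 1.5850

Case 1: c = 1 < log_4(9) = 1.5850
T(n) = O(n^(log_4 9))

For T(n) = 9T(n/4) + O(n^1): log_4(9) = 1.5850. This is Case 1 of the Master Theorem (c < log_b(a), work dominated by leaves), giving O(n^(log_4 9)).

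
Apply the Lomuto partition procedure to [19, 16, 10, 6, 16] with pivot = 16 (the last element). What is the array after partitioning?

Lomuto partition with pivot = 16:

Initial array: [19, 16, 10, 6, 16]

arr[0]=19 > 16: no swap
arr[1]=16 <= 16: swap with position 0, array becomes [16, 19, 10, 6, 16]
arr[2]=10 <= 16: swap with position 1, array becomes [16, 10, 19, 6, 16]
arr[3]=6 <= 16: swap with position 2, array becomes [16, 10, 6, 19, 16]

Place pivot at position 3: [16, 10, 6, 16, 19]
Pivot position: 3

After partitioning with pivot 16, the array becomes [16, 10, 6, 16, 19]. The pivot is placed at index 3. All elements to the left of the pivot are <= 16, and all elements to the right are > 16.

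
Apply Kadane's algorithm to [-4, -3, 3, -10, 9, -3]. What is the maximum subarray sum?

Using Kadane's algorithm on [-4, -3, 3, -10, 9, -3]:

Scanning through the array:
Position 1 (value -3): max_ending_here = -3, max_so_far = -3
Position 2 (value 3): max_ending_here = 3, max_so_far = 3
Position 3 (value -10): max_ending_here = -7, max_so_far = 3
Position 4 (value 9): max_ending_here = 9, max_so_far = 9
Position 5 (value -3): max_ending_here = 6, max_so_far = 9

Maximum subarray: [9]
Maximum sum: 9

The maximum subarray is [9] with sum 9. This subarray runs from index 4 to index 4.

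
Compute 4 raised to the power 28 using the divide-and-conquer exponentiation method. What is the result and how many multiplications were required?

Computing 4^28 by squaring (build up from 4^1; each line after the first costs one multiplication):

4^1 = 4
4^2 = (4^1)^2 = 4^2 = 16
4^3 = 4 * 4^2 = 4 * 16 = 64
4^6 = (4^3)^2 = 64^2 = 4096
4^7 = 4 * 4^6 = 4 * 4096 = 16384
4^14 = (4^7)^2 = 16384^2 = 268435456
4^28 = (4^14)^2 = 268435456^2 = 72057594037927936

Result: 72057594037927936
Multiplications needed: 6 (6 lines after 4^1)

4^28 = 72057594037927936. Using exponentiation by squaring, this requires 6 multiplications. The key idea: if the exponent is even, square the half-power; if odd, multiply by the base once.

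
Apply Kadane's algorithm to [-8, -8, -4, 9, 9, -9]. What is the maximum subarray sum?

Using Kadane's algorithm on [-8, -8, -4, 9, 9, -9]:

Scanning through the array:
Position 1 (value -8): max_ending_here = -8, max_so_far = -8
Position 2 (value -4): max_ending_here = -4, max_so_far = -4
Position 3 (value 9): max_ending_here = 9, max_so_far = 9
Position 4 (value 9): max_ending_here = 18, max_so_far = 18
Position 5 (value -9): max_ending_here = 9, max_so_far = 18

Maximum subarray: [9, 9]
Maximum sum: 18

The maximum subarray is [9, 9] with sum 18. This subarray runs from index 3 to index 4.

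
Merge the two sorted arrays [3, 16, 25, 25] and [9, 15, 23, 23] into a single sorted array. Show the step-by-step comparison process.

Merging process:

Compare 3 vs 9: take 3 from left. Merged: [3]
Compare 16 vs 9: take 9 from right. Merged: [3, 9]
Compare 16 vs 15: take 15 from right. Merged: [3, 9, 15]
Compare 16 vs 23: take 16 from left. Merged: [3, 9, 15, 16]
Compare 25 vs 23: take 23 from right. Merged: [3, 9, 15, 16, 23]
Compare 25 vs 23: take 23 from right. Merged: [3, 9, 15, 16, 23, 23]
Append remaining from left: [25, 25]. Merged: [3, 9, 15, 16, 23, 23, 25, 25]

Final merged array: [3, 9, 15, 16, 23, 23, 25, 25]
Total comparisons: 6

The merged array is [3, 9, 15, 16, 23, 23, 25, 25], requiring 6 comparisons. The merge step runs in O(n) time where n is the total number of elements.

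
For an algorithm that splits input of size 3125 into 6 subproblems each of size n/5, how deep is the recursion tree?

For divide and conquer with division factor 5:

Problem sizes at each level:
Level 0: 3125
Level 1: 625
Level 2: 125
Level 3: 25
Level 4: 5
Level 5: 1

The root is level 0 and the size-1 base case is level 5 (the tree spans levels 0 through 5, i.e. 6 levels counting the root), so the depth is the number of divisions: log_5(3125) = 5

The recursion tree depth is log_5(3125) = 5. At each level, the problem size is divided by 5, so it takes 5 divisions to reduce to a base case of size 1. The algorithm makes 6 recursive calls at each level.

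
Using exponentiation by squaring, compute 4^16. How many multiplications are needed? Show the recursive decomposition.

Computing 4^16 by squaring (build up from 4^1; each line after the first costs one multiplication):

4^1 = 4
4^2 = (4^1)^2 = 4^2 = 16
4^4 = (4^2)^2 = 16^2 = 256
4^8 = (4^4)^2 = 256^2 = 65536
4^16 = (4^8)^2 = 65536^2 = 4294967296

Result: 4294967296
Multiplications needed: 4 (4 lines after 4^1)

4^16 = 4294967296. Using exponentiation by squaring, this requires 4 multiplications. The key idea: if the exponent is even, square the half-power; if odd, multiply by the base once.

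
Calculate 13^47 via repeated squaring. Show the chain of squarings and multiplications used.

Computing 13^47 by squaring (build up from 13^1; each line after the first costs one multiplication):

13^1 = 13
13^2 = (13^1)^2 = 13^2 = 169
13^4 = (13^2)^2 = 169^2 = 28561
13^5 = 13 * 13^4 = 13 * 28561 = 371293
13^10 = (13^5)^2 = 371293^2 = 137858491849
13^11 = 13 * 13^10 = 13 * 137858491849 = 1792160394037
13^22 = (13^11)^2 = 1792160394037^2 = 3211838877954855105157369
13^23 = 13 * 13^22 = 13 * 3211838877954855105157369 = 41753905413413116367045797
13^46 = (13^23)^2 = 41753905413413116367045797^2 = 1743388617272249143997555461487119439669521095365209
13^47 = 13 * 13^46 = 13 * 1743388617272249143997555461487119439669521095365209 = 22664052024539238871968220999332552715703774239747717

Result: 22664052024539238871968220999332552715703774239747717
Multiplications needed: 9 (9 lines after 13^1)

13^47 = 22664052024539238871968220999332552715703774239747717. Using exponentiation by squaring, this requires 9 multiplications. The key idea: if the exponent is even, square the half-power; if odd, multiply by the base once.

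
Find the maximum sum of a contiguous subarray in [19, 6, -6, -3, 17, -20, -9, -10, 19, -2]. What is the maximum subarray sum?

Using Kadane's algorithm on [19, 6, -6, -3, 17, -20, -9, -10, 19, -2]:

Scanning through the array:
Position 1 (value 6): max_ending_here = 25, max_so_far = 25
Position 2 (value -6): max_ending_here = 19, max_so_far = 25
Position 3 (value -3): max_ending_here = 16, max_so_far = 25
Position 4 (value 17): max_ending_here = 33, max_so_far = 33
Position 5 (value -20): max_ending_here = 13, max_so_far = 33
Position 6 (value -9): max_ending_here = 4, max_so_far = 33
Position 7 (value -10): max_ending_here = -6, max_so_far = 33
Position 8 (value 19): max_ending_here = 19, max_so_far = 33
Position 9 (value -2): max_ending_here = 17, max_so_far = 33

Maximum subarray: [19, 6, -6, -3, 17]
Maximum sum: 33

The maximum subarray is [19, 6, -6, -3, 17] with sum 33. This subarray runs from index 0 to index 4.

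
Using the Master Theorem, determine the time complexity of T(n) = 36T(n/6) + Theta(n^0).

Master Theorem for T(n) = 36T(n/6) + O(n^0):

a = 36, b = 6, c = 0
log_b(a) = log_6(36) = 2.0000

Case 1: c = 0 < log_6(36) = 2.0000
T(n) = O(n^(log_6 36)) = O(n^2)

For T(n) = 36T(n/6) + O(n^0): log_6(36) = 2.0000. This is Case 1 of the Master Theorem (c < log_b(a), work dominated by leaves), giving O(n^2).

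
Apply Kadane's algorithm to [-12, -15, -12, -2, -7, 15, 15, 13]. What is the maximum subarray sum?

Using Kadane's algorithm on [-12, -15, -12, -2, -7, 15, 15, 13]:

Scanning through the array:
Position 1 (value -15): max_ending_here = -15, max_so_far = -12
Position 2 (value -12): max_ending_here = -12, max_so_far = -12
Position 3 (value -2): max_ending_here = -2, max_so_far = -2
Position 4 (value -7): max_ending_here = -7, max_so_far = -2
Position 5 (value 15): max_ending_here = 15, max_so_far = 15
Position 6 (value 15): max_ending_here = 30, max_so_far = 30
Position 7 (value 13): max_ending_here = 43, max_so_far = 43

Maximum subarray: [15, 15, 13]
Maximum sum: 43

The maximum subarray is [15, 15, 13] with sum 43. This subarray runs from index 5 to index 7.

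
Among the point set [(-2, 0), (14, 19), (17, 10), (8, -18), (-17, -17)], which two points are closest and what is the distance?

Computing all pairwise distances among 5 points:

d((-2, 0), (14, 19)) = 24.8395
d((-2, 0), (17, 10)) = 21.4709
d((-2, 0), (8, -18)) = 20.5913
d((-2, 0), (-17, -17)) = 22.6716
d((14, 19), (17, 10)) = 9.4868 <-- minimum
d((14, 19), (8, -18)) = 37.4833
d((14, 19), (-17, -17)) = 47.5079
d((17, 10), (8, -18)) = 29.4109
d((17, 10), (-17, -17)) = 43.4166
d((8, -18), (-17, -17)) = 25.02

Closest pair: (14, 19) and (17, 10) with distance 9.4868

The closest pair is (14, 19) and (17, 10) with Euclidean distance 9.4868. For 5 points, brute-force pairwise comparison is shown above. For large n, the divide-and-conquer algorithm (sort by x, recurse on halves, check the dividing strip) achieves O(n log n).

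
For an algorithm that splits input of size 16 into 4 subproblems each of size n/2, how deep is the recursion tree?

For divide and conquer with division factor 2:

Problem sizes at each level:
Level 0: 16
Level 1: 8
Level 2: 4
Level 3: 2
Level 4: 1

The root is level 0 and the size-1 base case is level 4 (the tree spans levels 0 through 4, i.e. 5 levels counting the root), so the depth is the number of divisions: log_2(16) = 4

The recursion tree depth is log_2(16) = 4. At each level, the problem size is divided by 2, so it takes 4 divisions to reduce to a base case of size 1. The algorithm makes 4 recursive calls at each level.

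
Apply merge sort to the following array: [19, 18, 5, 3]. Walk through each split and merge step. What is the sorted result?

Merge sort trace:

Split: [19, 18, 5, 3] -> [19, 18] and [5, 3]
  Split: [19, 18] -> [19] and [18]
  Merge: [19] + [18] -> [18, 19]
  Split: [5, 3] -> [5] and [3]
  Merge: [5] + [3] -> [3, 5]
Merge: [18, 19] + [3, 5] -> [3, 5, 18, 19]

Final sorted array: [3, 5, 18, 19]

The merge sort proceeds by recursively splitting the array and merging sorted halves.
After all merges, the sorted array is [3, 5, 18, 19].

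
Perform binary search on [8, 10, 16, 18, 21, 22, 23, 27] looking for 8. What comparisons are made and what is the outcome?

Binary search for 8 in [8, 10, 16, 18, 21, 22, 23, 27]:

lo=0, hi=7, mid=3, arr[mid]=18 -> 18 > 8, search left half
lo=0, hi=2, mid=1, arr[mid]=10 -> 10 > 8, search left half
lo=0, hi=0, mid=0, arr[mid]=8 -> Found target at index 0!

Binary search finds 8 at index 0 after 3 comparisons. The search repeatedly halves the search space by comparing with the middle element.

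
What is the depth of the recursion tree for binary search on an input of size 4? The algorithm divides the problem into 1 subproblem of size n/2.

For divide and conquer with division factor 2:

Problem sizes at each level:
Level 0: 4
Level 1: 2
Level 2: 1

The root is level 0 and the size-1 base case is level 2 (the tree spans levels 0 through 2, i.e. 3 levels counting the root), so the depth is the number of divisions: log_2(4) = 2

The recursion tree depth is log_2(4) = 2. At each level, the problem size is divided by 2, so it takes 2 divisions to reduce to a base case of size 1. The algorithm makes 1 recursive call at each level.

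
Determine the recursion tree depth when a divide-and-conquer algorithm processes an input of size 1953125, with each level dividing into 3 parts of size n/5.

For divide and conquer with division factor 5:

Problem sizes at each level:
Level 0: 1953125
Level 1: 390625
Level 2: 78125
Level 3: 15625
Level 4: 3125
Level 5: 625
Level 6: 125
Level 7: 25
Level 8: 5
Level 9: 1

The root is level 0 and the size-1 base case is level 9 (the tree spans levels 0 through 9, i.e. 10 levels counting the root), so the depth is the number of divisions: log_5(1953125) = 9

The recursion tree depth is log_5(1953125) = 9. At each level, the problem size is divided by 5, so it takes 9 divisions to reduce to a base case of size 1. The algorithm makes 3 recursive calls at each level.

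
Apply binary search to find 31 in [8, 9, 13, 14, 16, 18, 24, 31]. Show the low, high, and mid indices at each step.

Binary search for 31 in [8, 9, 13, 14, 16, 18, 24, 31]:

lo=0, hi=7, mid=3, arr[mid]=14 -> 14 < 31, search right half
lo=4, hi=7, mid=5, arr[mid]=18 -> 18 < 31, search right half
lo=6, hi=7, mid=6, arr[mid]=24 -> 24 < 31, search right half
lo=7, hi=7, mid=7, arr[mid]=31 -> Found target at index 7!

Binary search finds 31 at index 7 after 4 comparisons. The search repeatedly halves the search space by comparing with the middle element.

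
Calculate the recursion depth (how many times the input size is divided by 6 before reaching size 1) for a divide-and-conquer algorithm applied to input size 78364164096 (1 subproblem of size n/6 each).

For divide and conquer with division factor 6:

Problem sizes at each level:
Level 0: 78364164096
Level 1: 13060694016
Level 2: 2176782336
Level 3: 362797056
Level 4: 60466176
Level 5: 10077696
Level 6: 1679616
Level 7: 279936
Level 8: 46656
Level 9: 7776
Level 10: 1296
Level 11: 216
Level 12: 36
Level 13: 6
Level 14: 1

The root is level 0 and the size-1 base case is level 14 (the tree spans levels 0 through 14, i.e. 15 levels counting the root), so the depth is the number of divisions: log_6(78364164096) = 14

The recursion tree depth is log_6(78364164096) = 14. At each level, the problem size is divided by 6, so it takes 14 divisions to reduce to a base case of size 1. The algorithm makes 1 recursive call at each level.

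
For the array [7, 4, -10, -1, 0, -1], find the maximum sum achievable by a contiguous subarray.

Using Kadane's algorithm on [7, 4, -10, -1, 0, -1]:

Scanning through the array:
Position 1 (value 4): max_ending_here = 11, max_so_far = 11
Position 2 (value -10): max_ending_here = 1, max_so_far = 11
Position 3 (value -1): max_ending_here = 0, max_so_far = 11
Position 4 (value 0): max_ending_here = 0, max_so_far = 11
Position 5 (value -1): max_ending_here = -1, max_so_far = 11

Maximum subarray: [7, 4]
Maximum sum: 11

The maximum subarray is [7, 4] with sum 11. This subarray runs from index 0 to index 1.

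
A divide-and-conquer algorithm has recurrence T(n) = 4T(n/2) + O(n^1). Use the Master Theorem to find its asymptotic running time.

Master Theorem for T(n) = 4T(n/2) + O(n^1):

a = 4, b = 2, c = 1
log_b(a) = log_2(4) = 2.0000

Case 1: c = 1 < log_2(4) = 2.0000
T(n) = O(n^(log_2 4)) = O(n^2)

For T(n) = 4T(n/2) + O(n^1): log_2(4) = 2.0000. This is Case 1 of the Master Theorem (c < log_b(a), work dominated by leaves), giving O(n^2).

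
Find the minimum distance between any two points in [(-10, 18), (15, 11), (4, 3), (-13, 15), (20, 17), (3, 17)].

Computing all pairwise distances among 6 points:

d((-10, 18), (15, 11)) = 25.9615
d((-10, 18), (4, 3)) = 20.5183
d((-10, 18), (-13, 15)) = 4.2426 <-- minimum
d((-10, 18), (20, 17)) = 30.0167
d((-10, 18), (3, 17)) = 13.0384
d((15, 11), (4, 3)) = 13.6015
d((15, 11), (-13, 15)) = 28.2843
d((15, 11), (20, 17)) = 7.8102
d((15, 11), (3, 17)) = 13.4164
d((4, 3), (-13, 15)) = 20.8087
d((4, 3), (20, 17)) = 21.2603
d((4, 3), (3, 17)) = 14.0357
d((-13, 15), (20, 17)) = 33.0606
d((-13, 15), (3, 17)) = 16.1245
d((20, 17), (3, 17)) = 17.0

Closest pair: (-10, 18) and (-13, 15) with distance 4.2426

The closest pair is (-10, 18) and (-13, 15) with Euclidean distance 4.2426. For 6 points, brute-force pairwise comparison is shown above. For large n, the divide-and-conquer algorithm (sort by x, recurse on halves, check the dividing strip) achieves O(n log n).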